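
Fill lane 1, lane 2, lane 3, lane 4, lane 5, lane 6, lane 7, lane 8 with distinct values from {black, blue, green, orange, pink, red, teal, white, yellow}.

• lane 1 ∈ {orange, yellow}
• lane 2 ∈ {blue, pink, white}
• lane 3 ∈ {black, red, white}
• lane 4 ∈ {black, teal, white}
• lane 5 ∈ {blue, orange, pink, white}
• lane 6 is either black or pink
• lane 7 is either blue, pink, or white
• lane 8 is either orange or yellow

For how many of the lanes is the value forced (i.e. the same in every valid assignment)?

Among the 8 variables, red fits only lane 3 (and all 8 values in {black, blue, orange, pink, red, teal, white, yellow} must be used), so lane 3 = red.
Among the 7 still-open variables, teal fits only lane 4 (and all 7 values in {black, blue, orange, pink, teal, white, yellow} must be used), so lane 4 = teal.
The 6 still-open variables together cover exactly {black, blue, orange, pink, white, yellow} — 6 values for 6 variables — and black appears only in lane 6's list, so lane 6 = black.
lane 1 and lane 8 between them cover only {orange, yellow} — a naked pair. Remove those values from lane 5.
Determined: lane 3=red, lane 4=teal, lane 6=black. The other lanes each still have more than one consistent value. That makes 3.

3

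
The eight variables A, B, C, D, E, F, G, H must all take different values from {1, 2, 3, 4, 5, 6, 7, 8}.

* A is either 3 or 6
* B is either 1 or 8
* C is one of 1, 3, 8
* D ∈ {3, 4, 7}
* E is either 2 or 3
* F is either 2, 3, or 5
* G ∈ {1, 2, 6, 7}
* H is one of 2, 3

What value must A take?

6

The 8 variables together cover exactly {1, 2, 3, 4, 5, 6, 7, 8} — 8 values for 8 variables — and 4 appears only in D's list, so D = 4.
The 7 still-open variables together cover exactly {1, 2, 3, 5, 6, 7, 8} — 7 values for 7 variables — and 5 appears only in F's list, so F = 5.
The 6 still-open variables draw from only 6 values {1, 2, 3, 6, 7, 8}, so each is used; only G can be 7, hence G = 7.
The 5 still-open variables draw from only 5 values {1, 2, 3, 6, 8}, so each is used; only A can be 6, hence A = 6.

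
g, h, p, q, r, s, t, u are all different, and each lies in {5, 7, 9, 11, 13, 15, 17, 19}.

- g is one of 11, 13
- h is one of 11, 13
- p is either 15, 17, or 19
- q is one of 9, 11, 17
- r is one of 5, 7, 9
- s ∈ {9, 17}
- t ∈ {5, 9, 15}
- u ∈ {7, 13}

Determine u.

7

The 8 variables together cover exactly {5, 7, 9, 11, 13, 15, 17, 19} — 8 values for 8 variables — and 19 appears only in p's list, so p = 19.
The 7 still-open variables draw from only 7 values {5, 7, 9, 11, 13, 15, 17}, so each is used; only t can be 15, hence t = 15.
Among the 6 still-open variables, 5 fits only r (and all 6 values in {5, 7, 9, 11, 13, 17} must be used), so r = 5.
Among the 5 still-open variables, 7 fits only u (and all 5 values in {7, 9, 11, 13, 17} must be used), so u = 7.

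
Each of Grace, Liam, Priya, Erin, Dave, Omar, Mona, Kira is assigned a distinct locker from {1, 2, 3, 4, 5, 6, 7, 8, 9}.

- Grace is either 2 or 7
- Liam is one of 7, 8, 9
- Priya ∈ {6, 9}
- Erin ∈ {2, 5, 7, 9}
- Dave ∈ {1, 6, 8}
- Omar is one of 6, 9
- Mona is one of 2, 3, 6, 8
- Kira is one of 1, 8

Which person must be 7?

Liam

Among the 8 variables, 3 fits only Mona (and all 8 values in {1, 2, 3, 5, 6, 7, 8, 9} must be used), so Mona = 3.
The 7 still-open variables together cover exactly {1, 2, 5, 6, 7, 8, 9} — 7 values for 7 variables — and 5 appears only in Erin's list, so Erin = 5.
The 6 still-open variables together cover exactly {1, 2, 6, 7, 8, 9} — 6 values for 6 variables — and 2 appears only in Grace's list, so Grace = 2.
The 5 still-open variables together cover exactly {1, 6, 7, 8, 9} — 5 values for 5 variables — and 7 appears only in Liam's list, so Liam = 7.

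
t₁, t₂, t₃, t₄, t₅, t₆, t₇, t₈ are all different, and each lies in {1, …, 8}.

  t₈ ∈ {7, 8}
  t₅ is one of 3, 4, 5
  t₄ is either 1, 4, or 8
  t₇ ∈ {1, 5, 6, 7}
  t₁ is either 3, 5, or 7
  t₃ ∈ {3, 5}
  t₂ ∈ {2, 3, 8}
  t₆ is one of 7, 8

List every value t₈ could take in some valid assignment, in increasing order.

7, 8

Among the 8 variables, 2 fits only t₂ (and all 8 values in {1, 2, 3, 4, 5, 6, 7, 8} must be used), so t₂ = 2.
The 7 still-open variables draw from only 7 values {1, 3, 4, 5, 6, 7, 8}, so each is used; only t₇ can be 6, hence t₇ = 6.
The 6 still-open variables draw from only 6 values {1, 3, 4, 5, 7, 8}, so each is used; only t₄ can be 1, hence t₄ = 1.
The 5 still-open variables draw from only 5 values {3, 4, 5, 7, 8}, so each is used; only t₅ can be 4, hence t₅ = 4.
t₆ and t₈ share exactly the 2 values {7, 8}; by pigeonhole those values go to them, so strike 7, 8 from t₁.
No further eliminations apply; t₈ can still be any of 7, 8.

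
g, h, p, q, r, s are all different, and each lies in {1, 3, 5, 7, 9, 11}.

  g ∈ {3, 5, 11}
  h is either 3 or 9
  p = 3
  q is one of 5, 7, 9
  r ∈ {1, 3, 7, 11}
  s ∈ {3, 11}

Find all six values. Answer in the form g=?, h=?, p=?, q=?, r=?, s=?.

p has just one choice, so p = 3. Eliminate 3 elsewhere: g, h, r, s.
s's domain is down to {11}, so s = 11. So g, r can't be 11.
g has just one choice, so g = 5. So q can't be 5.
h's domain is down to {9}, so h = 9. Remove 9 from q.
q must be 7 (only option left). Eliminate 7 elsewhere: r.
That leaves r = 1.

g=5, h=9, p=3, q=7, r=1, s=11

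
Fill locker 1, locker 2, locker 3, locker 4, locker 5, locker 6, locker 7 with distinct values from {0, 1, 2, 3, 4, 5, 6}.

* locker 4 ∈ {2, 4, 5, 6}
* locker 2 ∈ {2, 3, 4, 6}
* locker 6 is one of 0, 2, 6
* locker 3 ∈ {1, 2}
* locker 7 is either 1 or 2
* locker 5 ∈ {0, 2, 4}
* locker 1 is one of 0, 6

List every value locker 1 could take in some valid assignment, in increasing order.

0, 6

Among the 7 variables, 3 fits only locker 2 (and all 7 values in {0, 1, 2, 3, 4, 5, 6} must be used), so locker 2 = 3.
The 6 still-open variables draw from only 6 values {0, 1, 2, 4, 5, 6}, so each is used; only locker 4 can be 5, hence locker 4 = 5.
The 5 still-open variables draw from only 5 values {0, 1, 2, 4, 6}, so each is used; only locker 5 can be 4, hence locker 5 = 4.
The 2 variables locker 3 and locker 7 are confined to {1, 2}, which locks those values in; drop them from locker 6.
No further eliminations apply; locker 1 can still be any of 0, 6.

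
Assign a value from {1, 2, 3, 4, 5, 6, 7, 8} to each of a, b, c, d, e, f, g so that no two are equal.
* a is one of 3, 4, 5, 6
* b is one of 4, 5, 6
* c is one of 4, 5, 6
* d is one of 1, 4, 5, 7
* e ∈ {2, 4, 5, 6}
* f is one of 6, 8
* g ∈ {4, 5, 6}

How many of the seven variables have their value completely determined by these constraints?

The 3 variables b, c, g are confined to {4, 5, 6}, which locks those values in; drop them from a, d, e, f.
a has just one choice, so a = 3.
e's domain is down to {2}, so e = 2.
That leaves f = 8.
Determined: a=3, e=2, f=8. The other variables each still have more than one consistent value. That makes 3.

3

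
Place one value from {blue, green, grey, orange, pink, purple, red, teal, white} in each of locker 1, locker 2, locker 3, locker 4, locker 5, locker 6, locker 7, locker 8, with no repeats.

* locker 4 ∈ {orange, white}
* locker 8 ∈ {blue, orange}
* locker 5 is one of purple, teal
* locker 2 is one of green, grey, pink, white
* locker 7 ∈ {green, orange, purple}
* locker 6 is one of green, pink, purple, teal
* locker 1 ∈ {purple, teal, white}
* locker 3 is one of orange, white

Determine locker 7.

The 8 variables draw from only 8 values {blue, green, grey, orange, pink, purple, teal, white}, so each is used; only locker 8 can be blue, hence locker 8 = blue.
Among the 7 still-open variables, grey fits only locker 2 (and all 7 values in {green, grey, orange, pink, purple, teal, white} must be used), so locker 2 = grey.
The 6 still-open variables draw from only 6 values {green, orange, pink, purple, teal, white}, so each is used; only locker 6 can be pink, hence locker 6 = pink.
Among the 5 still-open variables, green fits only locker 7 (and all 5 values in {green, orange, purple, teal, white} must be used), so locker 7 = green.

green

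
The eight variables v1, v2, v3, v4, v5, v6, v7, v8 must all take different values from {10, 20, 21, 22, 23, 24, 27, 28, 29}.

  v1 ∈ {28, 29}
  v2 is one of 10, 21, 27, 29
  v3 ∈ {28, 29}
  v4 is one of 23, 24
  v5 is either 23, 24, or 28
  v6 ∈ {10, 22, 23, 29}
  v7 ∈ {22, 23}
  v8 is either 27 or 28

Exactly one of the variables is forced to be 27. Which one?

v8

The 8 variables together cover exactly {10, 21, 22, 23, 24, 27, 28, 29} — 8 values for 8 variables — and 21 appears only in v2's list, so v2 = 21.
Among the 7 still-open variables, 10 fits only v6 (and all 7 values in {10, 22, 23, 24, 27, 28, 29} must be used), so v6 = 10.
The 6 still-open variables together cover exactly {22, 23, 24, 27, 28, 29} — 6 values for 6 variables — and 22 appears only in v7's list, so v7 = 22.
The 5 still-open variables draw from only 5 values {23, 24, 27, 28, 29}, so each is used; only v8 can be 27, hence v8 = 27.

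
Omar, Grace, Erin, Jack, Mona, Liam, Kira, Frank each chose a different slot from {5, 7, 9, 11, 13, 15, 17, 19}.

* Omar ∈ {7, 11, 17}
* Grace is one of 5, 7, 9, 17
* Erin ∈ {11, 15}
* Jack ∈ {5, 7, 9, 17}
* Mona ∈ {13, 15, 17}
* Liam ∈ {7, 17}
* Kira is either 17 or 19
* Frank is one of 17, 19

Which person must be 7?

Liam

Among the 8 variables, 13 fits only Mona (and all 8 values in {5, 7, 9, 11, 13, 15, 17, 19} must be used), so Mona = 13.
Among the 7 still-open variables, 15 fits only Erin (and all 7 values in {5, 7, 9, 11, 15, 17, 19} must be used), so Erin = 15.
The 6 still-open variables draw from only 6 values {5, 7, 9, 11, 17, 19}, so each is used; only Omar can be 11, hence Omar = 11.
Kira and Frank share exactly the 2 values {17, 19}; by pigeonhole those values go to them, so strike 17, 19 from Grace, Jack, Liam.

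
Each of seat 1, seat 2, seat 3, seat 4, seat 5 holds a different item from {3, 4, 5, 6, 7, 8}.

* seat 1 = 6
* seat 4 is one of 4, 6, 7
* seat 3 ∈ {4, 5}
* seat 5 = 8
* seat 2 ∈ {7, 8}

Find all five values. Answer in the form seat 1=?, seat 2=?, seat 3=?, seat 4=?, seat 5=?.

seat 1's domain is down to {6}, so seat 1 = 6. So seat 4 can't be 6.
seat 5 has just one choice, so seat 5 = 8. Strike 8 from seat 2.
That leaves seat 2 = 7. Strike 7 from seat 4.
seat 4's domain is down to {4}, so seat 4 = 4. Strike 4 from seat 3.
That leaves seat 3 = 5.

seat 1=6, seat 2=7, seat 3=5, seat 4=4, seat 5=8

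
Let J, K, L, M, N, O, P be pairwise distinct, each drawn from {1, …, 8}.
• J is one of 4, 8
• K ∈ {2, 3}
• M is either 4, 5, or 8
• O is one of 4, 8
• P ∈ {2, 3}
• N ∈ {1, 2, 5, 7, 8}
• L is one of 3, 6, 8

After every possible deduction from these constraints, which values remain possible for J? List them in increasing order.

The 2 variables J and O are confined to {4, 8}, which locks those values in; drop them from L, M, N.
M must be 5 (only option left). Strike 5 from N.
K and P between them cover only {2, 3} — a naked pair. Remove those values from L, N.
L's domain is down to {6}, so L = 6.
No further eliminations apply; J can still be any of 4, 8.

4, 8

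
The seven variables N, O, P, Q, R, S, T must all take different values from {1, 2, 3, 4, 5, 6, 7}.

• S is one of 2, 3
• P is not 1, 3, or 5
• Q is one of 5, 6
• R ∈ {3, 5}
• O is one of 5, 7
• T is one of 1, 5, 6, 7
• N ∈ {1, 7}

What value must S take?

2

The 7 variables together cover exactly {1, 2, 3, 4, 5, 6, 7} — 7 values for 7 variables — and 4 appears only in P's list, so P = 4.
The 6 still-open variables together cover exactly {1, 2, 3, 5, 6, 7} — 6 values for 6 variables — and 2 appears only in S's list, so S = 2.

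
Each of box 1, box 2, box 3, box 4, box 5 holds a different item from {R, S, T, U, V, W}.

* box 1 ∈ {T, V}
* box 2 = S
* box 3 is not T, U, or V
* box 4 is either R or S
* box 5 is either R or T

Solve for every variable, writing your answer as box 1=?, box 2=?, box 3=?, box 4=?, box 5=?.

box 1=V, box 2=S, box 3=W, box 4=R, box 5=T

box 2 has just one choice, so box 2 = S. Strike S from box 3, box 4.
That leaves box 4 = R. So box 3, box 5 can't be R.
box 5 must be T (only option left). Eliminate T elsewhere: box 1.
box 1 must be V (only option left).
box 3's domain is down to {W}, so box 3 = W.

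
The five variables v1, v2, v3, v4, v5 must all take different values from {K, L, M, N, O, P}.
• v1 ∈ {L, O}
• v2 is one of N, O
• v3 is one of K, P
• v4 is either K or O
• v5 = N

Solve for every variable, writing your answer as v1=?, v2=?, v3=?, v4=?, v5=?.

v5's domain is down to {N}, so v5 = N. So v2 can't be N.
That leaves v2 = O. Strike O from v1, v4.
v4's domain is down to {K}, so v4 = K. So v3 can't be K.
v1 has just one choice, so v1 = L.
v3 must be P (only option left).

v1=L, v2=O, v3=P, v4=K, v5=N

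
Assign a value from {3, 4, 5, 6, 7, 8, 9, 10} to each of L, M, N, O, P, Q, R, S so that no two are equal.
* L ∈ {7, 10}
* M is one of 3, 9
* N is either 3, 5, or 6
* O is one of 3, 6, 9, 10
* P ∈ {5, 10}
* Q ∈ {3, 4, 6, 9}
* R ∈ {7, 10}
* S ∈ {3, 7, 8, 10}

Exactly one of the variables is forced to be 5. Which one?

P

Among the 8 variables, 4 fits only Q (and all 8 values in {3, 4, 5, 6, 7, 8, 9, 10} must be used), so Q = 4.
The 7 still-open variables together cover exactly {3, 5, 6, 7, 8, 9, 10} — 7 values for 7 variables — and 8 appears only in S's list, so S = 8.
The 2 variables L and R are confined to {7, 10}, which locks those values in; drop them from O, P.
So 5 goes to P.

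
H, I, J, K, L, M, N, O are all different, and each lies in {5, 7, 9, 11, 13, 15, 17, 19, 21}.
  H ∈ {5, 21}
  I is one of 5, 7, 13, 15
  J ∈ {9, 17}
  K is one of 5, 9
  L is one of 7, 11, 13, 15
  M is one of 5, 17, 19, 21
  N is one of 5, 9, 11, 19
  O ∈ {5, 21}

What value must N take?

11

H and O share exactly the 2 values {5, 21}; by pigeonhole those values go to them, so strike 5, 21 from I, K, M, N.
K must be 9 (only option left). Eliminate 9 elsewhere: J, N.
J's domain is down to {17}, so J = 17. Strike 17 from M.
M must be 19 (only option left). Strike 19 from N.
So N = 11.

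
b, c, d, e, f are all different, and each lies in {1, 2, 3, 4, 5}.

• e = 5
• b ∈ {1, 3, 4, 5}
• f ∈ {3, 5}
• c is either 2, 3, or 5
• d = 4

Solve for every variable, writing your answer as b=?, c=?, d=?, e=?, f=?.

b=1, c=2, d=4, e=5, f=3

d has just one choice, so d = 4. Strike 4 from b.
That leaves e = 5. So b, c, f can't be 5.
f's domain is down to {3}, so f = 3. Remove 3 from b, c.
That leaves b = 1.
c's domain is down to {2}, so c = 2.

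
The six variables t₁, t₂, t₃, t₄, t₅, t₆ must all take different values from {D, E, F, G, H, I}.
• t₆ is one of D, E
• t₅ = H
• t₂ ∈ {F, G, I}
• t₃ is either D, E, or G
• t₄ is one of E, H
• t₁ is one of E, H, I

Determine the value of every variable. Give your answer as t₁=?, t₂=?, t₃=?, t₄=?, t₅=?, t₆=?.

t₁=I, t₂=F, t₃=G, t₄=E, t₅=H, t₆=D

t₅'s domain is down to {H}, so t₅ = H. Eliminate H elsewhere: t₁, t₄.
t₄ has just one choice, so t₄ = E. Remove E from t₁, t₃, t₆.
t₆ must be D (only option left). Strike D from t₃.
t₁ must be I (only option left). Strike I from t₂.
t₃ must be G (only option left). Strike G from t₂.
t₂'s domain is down to {F}, so t₂ = F.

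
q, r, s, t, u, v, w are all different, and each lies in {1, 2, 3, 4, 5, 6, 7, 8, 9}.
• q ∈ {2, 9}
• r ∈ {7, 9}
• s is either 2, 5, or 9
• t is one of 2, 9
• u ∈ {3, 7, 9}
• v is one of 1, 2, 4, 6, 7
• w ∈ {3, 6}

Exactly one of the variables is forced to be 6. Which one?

q and t between them cover only {2, 9} — a naked pair. Remove those values from r, s, u, v.
r has just one choice, so r = 7. Remove 7 from u, v.
s has just one choice, so s = 5.
u's domain is down to {3}, so u = 3. Strike 3 from w.
So 6 goes to w.

w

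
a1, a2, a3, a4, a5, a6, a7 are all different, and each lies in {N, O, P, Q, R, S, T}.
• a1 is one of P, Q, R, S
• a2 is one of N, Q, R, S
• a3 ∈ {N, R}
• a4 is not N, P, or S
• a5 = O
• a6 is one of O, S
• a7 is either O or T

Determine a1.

a5 has just one choice, so a5 = O. Eliminate O elsewhere: a4, a6, a7.
a6 must be S (only option left). Eliminate S elsewhere: a1, a2.
a7's domain is down to {T}, so a7 = T. So a4 can't be T.
Among the 4 still-open variables, P fits only a1 (and all 4 values in {N, P, Q, R} must be used), so a1 = P.

P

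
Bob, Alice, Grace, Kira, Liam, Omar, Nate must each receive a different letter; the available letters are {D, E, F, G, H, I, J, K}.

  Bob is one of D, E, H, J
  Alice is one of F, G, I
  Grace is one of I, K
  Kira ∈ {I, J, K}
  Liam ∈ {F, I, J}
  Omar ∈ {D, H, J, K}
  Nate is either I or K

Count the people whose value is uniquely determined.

3

Grace and Nate share exactly the 2 values {I, K}; by pigeonhole those values go to them, so strike I, K from Alice, Kira, Liam, Omar.
Kira has just one choice, so Kira = J. Eliminate J elsewhere: Bob, Liam, Omar.
Liam's domain is down to {F}, so Liam = F. So Alice can't be F.
That leaves Alice = G.
Determined: Alice=G, Kira=J, Liam=F. The other people each still have more than one consistent value. That makes 3.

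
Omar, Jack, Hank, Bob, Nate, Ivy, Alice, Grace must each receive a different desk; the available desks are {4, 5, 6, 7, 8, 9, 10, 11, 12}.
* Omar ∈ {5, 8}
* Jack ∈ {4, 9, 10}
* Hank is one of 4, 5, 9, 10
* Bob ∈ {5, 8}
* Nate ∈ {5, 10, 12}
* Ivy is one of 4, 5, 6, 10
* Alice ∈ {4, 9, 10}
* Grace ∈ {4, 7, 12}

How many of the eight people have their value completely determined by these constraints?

3

Among the 8 variables, 6 fits only Ivy (and all 8 values in {4, 5, 6, 7, 8, 9, 10, 12} must be used), so Ivy = 6.
Among the 7 still-open variables, 7 fits only Grace (and all 7 values in {4, 5, 7, 8, 9, 10, 12} must be used), so Grace = 7.
The 6 still-open variables together cover exactly {4, 5, 8, 9, 10, 12} — 6 values for 6 variables — and 12 appears only in Nate's list, so Nate = 12.
Omar and Bob share exactly the 2 values {5, 8}; by pigeonhole those values go to them, so strike 5, 8 from Hank.
Determined: Nate=12, Ivy=6, Grace=7. The other people each still have more than one consistent value. That makes 3.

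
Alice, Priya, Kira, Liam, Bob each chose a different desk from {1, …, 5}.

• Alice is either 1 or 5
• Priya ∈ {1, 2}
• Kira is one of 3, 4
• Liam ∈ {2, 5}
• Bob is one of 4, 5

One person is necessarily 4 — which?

The 5 variables together cover exactly {1, 2, 3, 4, 5} — 5 values for 5 variables — and 3 appears only in Kira's list, so Kira = 3.
The 4 still-open variables together cover exactly {1, 2, 4, 5} — 4 values for 4 variables — and 4 appears only in Bob's list, so Bob = 4.

Bob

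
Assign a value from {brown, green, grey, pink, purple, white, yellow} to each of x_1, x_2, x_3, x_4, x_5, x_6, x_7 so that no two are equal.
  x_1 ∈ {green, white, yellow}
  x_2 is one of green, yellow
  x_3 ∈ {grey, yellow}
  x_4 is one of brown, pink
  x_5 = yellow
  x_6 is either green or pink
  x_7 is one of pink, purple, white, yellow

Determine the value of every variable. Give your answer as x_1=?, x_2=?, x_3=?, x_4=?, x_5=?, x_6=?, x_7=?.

x_5's domain is down to {yellow}, so x_5 = yellow. Eliminate yellow elsewhere: x_1, x_2, x_3, x_7.
x_2's domain is down to {green}, so x_2 = green. So x_1, x_6 can't be green.
That leaves x_3 = grey.
x_6 has just one choice, so x_6 = pink. So x_4, x_7 can't be pink.
x_1 must be white (only option left). Remove white from x_7.
x_4 has just one choice, so x_4 = brown.
x_7 has just one choice, so x_7 = purple.

x_1=white, x_2=green, x_3=grey, x_4=brown, x_5=yellow, x_6=pink, x_7=purple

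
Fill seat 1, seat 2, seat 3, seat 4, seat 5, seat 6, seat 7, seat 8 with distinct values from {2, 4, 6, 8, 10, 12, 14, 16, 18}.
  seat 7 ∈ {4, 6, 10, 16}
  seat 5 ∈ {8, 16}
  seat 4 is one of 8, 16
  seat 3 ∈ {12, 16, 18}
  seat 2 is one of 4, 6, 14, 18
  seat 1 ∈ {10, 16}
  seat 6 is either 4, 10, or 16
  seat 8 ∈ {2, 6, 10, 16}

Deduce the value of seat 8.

2

The 2 variables seat 4 and seat 5 are confined to {8, 16}, which locks those values in; drop them from seat 1, seat 3, seat 6, seat 7, seat 8.
seat 1 has just one choice, so seat 1 = 10. So seat 6, seat 7, seat 8 can't be 10.
That leaves seat 6 = 4. Strike 4 from seat 2, seat 7.
seat 7's domain is down to {6}, so seat 7 = 6. So seat 2, seat 8 can't be 6.
So seat 8 = 2.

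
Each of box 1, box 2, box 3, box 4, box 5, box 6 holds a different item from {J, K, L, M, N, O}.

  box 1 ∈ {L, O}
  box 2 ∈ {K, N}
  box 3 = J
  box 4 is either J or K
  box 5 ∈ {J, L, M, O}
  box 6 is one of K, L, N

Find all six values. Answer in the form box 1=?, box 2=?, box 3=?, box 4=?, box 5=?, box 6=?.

box 1=O, box 2=N, box 3=J, box 4=K, box 5=M, box 6=L

box 3 has just one choice, so box 3 = J. So box 4, box 5 can't be J.
That leaves box 4 = K. Strike K from box 2, box 6.
box 2 has just one choice, so box 2 = N. So box 6 can't be N.
That leaves box 6 = L. Strike L from box 1, box 5.
box 1's domain is down to {O}, so box 1 = O. Strike O from box 5.
That leaves box 5 = M.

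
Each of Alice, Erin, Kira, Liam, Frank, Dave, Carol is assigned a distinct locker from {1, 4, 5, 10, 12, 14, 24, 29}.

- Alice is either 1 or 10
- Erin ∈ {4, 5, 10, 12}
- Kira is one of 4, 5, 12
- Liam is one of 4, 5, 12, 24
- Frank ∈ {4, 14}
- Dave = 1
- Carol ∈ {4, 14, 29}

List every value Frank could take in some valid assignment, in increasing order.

4, 14

Dave must be 1 (only option left). Remove 1 from Alice.
That leaves Alice = 10. So Erin can't be 10.
No further eliminations apply; Frank can still be any of 4, 14.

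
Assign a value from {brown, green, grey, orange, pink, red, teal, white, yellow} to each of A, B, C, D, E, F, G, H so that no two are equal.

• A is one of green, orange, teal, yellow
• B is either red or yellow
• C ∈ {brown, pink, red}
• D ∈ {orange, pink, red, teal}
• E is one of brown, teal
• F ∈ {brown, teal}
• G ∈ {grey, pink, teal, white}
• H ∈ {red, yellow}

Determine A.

green

B and H share exactly the 2 values {red, yellow}; by pigeonhole those values go to them, so strike red, yellow from A, C, D.
The 2 variables E and F are confined to {brown, teal}, which locks those values in; drop them from A, C, D, G.
C has just one choice, so C = pink. Strike pink from D, G.
That leaves D = orange. So A can't be orange.
So A = green.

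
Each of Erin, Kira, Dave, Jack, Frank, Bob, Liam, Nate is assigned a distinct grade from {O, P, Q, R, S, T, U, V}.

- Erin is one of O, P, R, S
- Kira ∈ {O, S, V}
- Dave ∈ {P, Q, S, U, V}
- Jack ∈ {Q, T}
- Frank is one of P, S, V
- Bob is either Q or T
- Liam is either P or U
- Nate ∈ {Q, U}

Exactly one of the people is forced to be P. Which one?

Liam

The 8 variables together cover exactly {O, P, Q, R, S, T, U, V} — 8 values for 8 variables — and R appears only in Erin's list, so Erin = R.
Among the 7 still-open variables, O fits only Kira (and all 7 values in {O, P, Q, S, T, U, V} must be used), so Kira = O.
The 2 variables Jack and Bob are confined to {Q, T}, which locks those values in; drop them from Dave, Nate.
Nate's domain is down to {U}, so Nate = U. Eliminate U elsewhere: Dave, Liam.
So P goes to Liam.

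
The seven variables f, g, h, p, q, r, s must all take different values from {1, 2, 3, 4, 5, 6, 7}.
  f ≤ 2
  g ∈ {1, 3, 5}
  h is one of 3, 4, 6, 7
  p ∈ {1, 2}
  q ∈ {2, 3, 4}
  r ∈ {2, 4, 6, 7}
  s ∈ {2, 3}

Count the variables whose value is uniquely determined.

Among the 7 variables, 5 fits only g (and all 7 values in {1, 2, 3, 4, 5, 6, 7} must be used), so g = 5.
The 2 variables f and p are confined to {1, 2}, which locks those values in; drop them from q, r, s.
s must be 3 (only option left). Remove 3 from h, q.
q must be 4 (only option left). So h, r can't be 4.
Determined: g=5, q=4, s=3. The other variables each still have more than one consistent value. That makes 3.

3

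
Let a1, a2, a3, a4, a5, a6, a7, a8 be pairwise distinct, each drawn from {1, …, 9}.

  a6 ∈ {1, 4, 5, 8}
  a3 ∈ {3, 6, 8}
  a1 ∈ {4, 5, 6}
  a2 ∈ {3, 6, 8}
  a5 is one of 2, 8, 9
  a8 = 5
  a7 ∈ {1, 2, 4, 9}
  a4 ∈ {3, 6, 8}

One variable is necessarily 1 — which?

a8 has just one choice, so a8 = 5. Eliminate 5 elsewhere: a1, a6.
a2, a3, a4 share exactly the 3 values {3, 6, 8}; by pigeonhole those values go to them, so strike 3, 6, 8 from a1, a5, a6.
a1 must be 4 (only option left). Remove 4 from a6, a7.
So 1 goes to a6.

a6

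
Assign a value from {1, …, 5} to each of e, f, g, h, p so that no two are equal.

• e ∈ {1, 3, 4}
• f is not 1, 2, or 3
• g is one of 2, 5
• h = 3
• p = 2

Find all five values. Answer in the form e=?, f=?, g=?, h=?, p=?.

h has just one choice, so h = 3. So e can't be 3.
p must be 2 (only option left). Eliminate 2 elsewhere: g.
g has just one choice, so g = 5. Strike 5 from f.
f has just one choice, so f = 4. So e can't be 4.
e must be 1 (only option left).

e=1, f=4, g=5, h=3, p=2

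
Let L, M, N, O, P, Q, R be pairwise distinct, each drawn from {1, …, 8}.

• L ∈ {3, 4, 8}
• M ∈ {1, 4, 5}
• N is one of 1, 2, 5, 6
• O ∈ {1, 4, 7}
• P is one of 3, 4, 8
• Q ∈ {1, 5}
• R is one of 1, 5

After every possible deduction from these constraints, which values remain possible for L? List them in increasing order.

Q and R between them cover only {1, 5} — a naked pair. Remove those values from M, N, O.
M has just one choice, so M = 4. So L, O, P can't be 4.
O has just one choice, so O = 7.
No further eliminations apply; L can still be any of 3, 8.

3, 8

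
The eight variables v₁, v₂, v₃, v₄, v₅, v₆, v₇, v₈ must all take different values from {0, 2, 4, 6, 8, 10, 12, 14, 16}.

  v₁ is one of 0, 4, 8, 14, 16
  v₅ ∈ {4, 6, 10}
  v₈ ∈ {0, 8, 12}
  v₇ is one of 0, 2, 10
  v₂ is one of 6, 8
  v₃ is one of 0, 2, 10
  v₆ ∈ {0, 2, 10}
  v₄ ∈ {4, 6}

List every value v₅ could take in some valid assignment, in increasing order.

4, 6

v₃, v₆, v₇ between them cover only {0, 2, 10} — a naked triple. Remove those values from v₁, v₅, v₈.
The 2 variables v₄ and v₅ are confined to {4, 6}, which locks those values in; drop them from v₁, v₂.
v₂ must be 8 (only option left). Remove 8 from v₁, v₈.
v₈ must be 12 (only option left).
No further eliminations apply; v₅ can still be any of 4, 6.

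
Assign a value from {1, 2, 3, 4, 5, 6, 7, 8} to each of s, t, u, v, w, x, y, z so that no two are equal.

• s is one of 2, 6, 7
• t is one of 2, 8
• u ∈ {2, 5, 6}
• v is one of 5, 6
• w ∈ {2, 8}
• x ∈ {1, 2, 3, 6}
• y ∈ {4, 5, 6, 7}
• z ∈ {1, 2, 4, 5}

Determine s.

Among the 8 variables, 3 fits only x (and all 8 values in {1, 2, 3, 4, 5, 6, 7, 8} must be used), so x = 3.
Among the 7 still-open variables, 1 fits only z (and all 7 values in {1, 2, 4, 5, 6, 7, 8} must be used), so z = 1.
Among the 6 still-open variables, 4 fits only y (and all 6 values in {2, 4, 5, 6, 7, 8} must be used), so y = 4.
The 5 still-open variables draw from only 5 values {2, 5, 6, 7, 8}, so each is used; only s can be 7, hence s = 7.

7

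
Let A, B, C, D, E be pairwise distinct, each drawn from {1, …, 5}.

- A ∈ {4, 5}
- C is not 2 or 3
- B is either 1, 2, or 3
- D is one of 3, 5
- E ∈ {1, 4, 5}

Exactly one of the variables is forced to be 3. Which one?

D

The 5 variables draw from only 5 values {1, 2, 3, 4, 5}, so each is used; only B can be 2, hence B = 2.
The 4 still-open variables draw from only 4 values {1, 3, 4, 5}, so each is used; only D can be 3, hence D = 3.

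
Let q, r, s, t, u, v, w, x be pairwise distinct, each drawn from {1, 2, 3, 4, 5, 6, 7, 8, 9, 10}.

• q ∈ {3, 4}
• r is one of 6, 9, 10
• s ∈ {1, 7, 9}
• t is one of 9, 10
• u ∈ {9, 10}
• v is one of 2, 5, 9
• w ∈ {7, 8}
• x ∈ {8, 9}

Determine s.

t and u between them cover only {9, 10} — a naked pair. Remove those values from r, s, v, x.
r's domain is down to {6}, so r = 6.
That leaves x = 8. Eliminate 8 elsewhere: w.
w has just one choice, so w = 7. Strike 7 from s.
So s = 1.

1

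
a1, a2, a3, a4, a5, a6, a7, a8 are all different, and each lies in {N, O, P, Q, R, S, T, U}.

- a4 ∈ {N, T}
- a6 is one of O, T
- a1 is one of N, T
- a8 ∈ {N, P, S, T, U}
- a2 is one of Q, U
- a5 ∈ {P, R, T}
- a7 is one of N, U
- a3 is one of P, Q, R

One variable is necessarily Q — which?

The 8 variables draw from only 8 values {N, O, P, Q, R, S, T, U}, so each is used; only a6 can be O, hence a6 = O.
The 7 still-open variables together cover exactly {N, P, Q, R, S, T, U} — 7 values for 7 variables — and S appears only in a8's list, so a8 = S.
a1 and a4 share exactly the 2 values {N, T}; by pigeonhole those values go to them, so strike N, T from a5, a7.
a7 must be U (only option left). Remove U from a2.
So Q goes to a2.

a2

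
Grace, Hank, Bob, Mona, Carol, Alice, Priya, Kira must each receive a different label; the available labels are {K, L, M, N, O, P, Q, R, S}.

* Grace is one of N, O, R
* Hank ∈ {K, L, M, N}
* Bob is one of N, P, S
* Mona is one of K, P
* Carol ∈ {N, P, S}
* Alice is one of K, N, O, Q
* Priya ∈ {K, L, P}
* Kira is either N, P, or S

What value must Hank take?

M

The 3 variables Bob, Carol, Kira are confined to {N, P, S}, which locks those values in; drop them from Grace, Hank, Mona, Alice, Priya.
Mona has just one choice, so Mona = K. So Hank, Alice, Priya can't be K.
Priya has just one choice, so Priya = L. So Hank can't be L.
So Hank = M.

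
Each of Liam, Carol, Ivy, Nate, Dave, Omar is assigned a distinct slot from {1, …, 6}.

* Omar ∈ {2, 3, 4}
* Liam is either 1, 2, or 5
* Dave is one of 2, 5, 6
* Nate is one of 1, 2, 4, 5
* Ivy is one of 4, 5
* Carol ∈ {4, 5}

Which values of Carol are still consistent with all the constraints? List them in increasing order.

4, 5

The 6 variables draw from only 6 values {1, 2, 3, 4, 5, 6}, so each is used; only Omar can be 3, hence Omar = 3.
The 5 still-open variables draw from only 5 values {1, 2, 4, 5, 6}, so each is used; only Dave can be 6, hence Dave = 6.
Carol and Ivy share exactly the 2 values {4, 5}; by pigeonhole those values go to them, so strike 4, 5 from Liam, Nate.
No further eliminations apply; Carol can still be any of 4, 5.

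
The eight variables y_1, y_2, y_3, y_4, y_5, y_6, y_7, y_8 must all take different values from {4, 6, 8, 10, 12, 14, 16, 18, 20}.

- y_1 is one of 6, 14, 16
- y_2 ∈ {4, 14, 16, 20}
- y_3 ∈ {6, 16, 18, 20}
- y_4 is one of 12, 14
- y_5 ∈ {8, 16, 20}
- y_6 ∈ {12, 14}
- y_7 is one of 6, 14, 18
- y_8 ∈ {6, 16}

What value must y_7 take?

18

The 8 variables draw from only 8 values {4, 6, 8, 12, 14, 16, 18, 20}, so each is used; only y_2 can be 4, hence y_2 = 4.
Among the 7 still-open variables, 8 fits only y_5 (and all 7 values in {6, 8, 12, 14, 16, 18, 20} must be used), so y_5 = 8.
Among the 6 still-open variables, 20 fits only y_3 (and all 6 values in {6, 12, 14, 16, 18, 20} must be used), so y_3 = 20.
The 5 still-open variables draw from only 5 values {6, 12, 14, 16, 18}, so each is used; only y_7 can be 18, hence y_7 = 18.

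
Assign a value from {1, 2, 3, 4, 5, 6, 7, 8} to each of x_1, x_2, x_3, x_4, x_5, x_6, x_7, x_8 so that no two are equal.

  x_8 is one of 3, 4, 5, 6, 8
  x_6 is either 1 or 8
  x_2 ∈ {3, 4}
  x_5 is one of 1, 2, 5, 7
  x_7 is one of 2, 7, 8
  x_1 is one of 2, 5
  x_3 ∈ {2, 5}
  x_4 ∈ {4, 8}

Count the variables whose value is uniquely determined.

3

The 8 variables draw from only 8 values {1, 2, 3, 4, 5, 6, 7, 8}, so each is used; only x_8 can be 6, hence x_8 = 6.
Among the 7 still-open variables, 3 fits only x_2 (and all 7 values in {1, 2, 3, 4, 5, 7, 8} must be used), so x_2 = 3.
The 6 still-open variables together cover exactly {1, 2, 4, 5, 7, 8} — 6 values for 6 variables — and 4 appears only in x_4's list, so x_4 = 4.
x_1 and x_3 share exactly the 2 values {2, 5}; by pigeonhole those values go to them, so strike 2, 5 from x_5, x_7.
Determined: x_2=3, x_4=4, x_8=6. The other variables each still have more than one consistent value. That makes 3.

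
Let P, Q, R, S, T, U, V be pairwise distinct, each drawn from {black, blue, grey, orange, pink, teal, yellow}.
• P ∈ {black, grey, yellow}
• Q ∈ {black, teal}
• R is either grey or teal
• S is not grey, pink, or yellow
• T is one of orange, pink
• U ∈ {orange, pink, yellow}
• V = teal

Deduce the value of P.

yellow

V has just one choice, so V = teal. So Q, R, S can't be teal.
Q's domain is down to {black}, so Q = black. Strike black from P, S.
R must be grey (only option left). Eliminate grey elsewhere: P.
So P = yellow.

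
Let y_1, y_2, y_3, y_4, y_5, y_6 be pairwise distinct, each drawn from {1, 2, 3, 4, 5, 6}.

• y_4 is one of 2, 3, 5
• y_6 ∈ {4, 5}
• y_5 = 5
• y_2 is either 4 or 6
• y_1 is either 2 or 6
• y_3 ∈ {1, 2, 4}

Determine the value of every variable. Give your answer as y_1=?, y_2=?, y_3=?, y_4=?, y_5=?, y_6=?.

y_5's domain is down to {5}, so y_5 = 5. Strike 5 from y_4, y_6.
That leaves y_6 = 4. So y_2, y_3 can't be 4.
y_2's domain is down to {6}, so y_2 = 6. So y_1 can't be 6.
y_1 has just one choice, so y_1 = 2. Eliminate 2 elsewhere: y_3, y_4.
y_3 has just one choice, so y_3 = 1.
That leaves y_4 = 3.

y_1=2, y_2=6, y_3=1, y_4=3, y_5=5, y_6=4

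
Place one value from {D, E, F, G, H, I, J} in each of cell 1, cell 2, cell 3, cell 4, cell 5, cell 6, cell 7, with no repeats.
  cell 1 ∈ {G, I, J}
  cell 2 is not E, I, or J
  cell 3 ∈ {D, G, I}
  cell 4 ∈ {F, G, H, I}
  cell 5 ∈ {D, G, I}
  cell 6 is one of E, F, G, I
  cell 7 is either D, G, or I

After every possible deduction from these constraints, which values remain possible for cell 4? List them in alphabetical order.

F, H

Among the 7 variables, E fits only cell 6 (and all 7 values in {D, E, F, G, H, I, J} must be used), so cell 6 = E.
The 6 still-open variables draw from only 6 values {D, F, G, H, I, J}, so each is used; only cell 1 can be J, hence cell 1 = J.
cell 3, cell 5, cell 7 between them cover only {D, G, I} — a naked triple. Remove those values from cell 2, cell 4.
No further eliminations apply; cell 4 can still be any of F, H.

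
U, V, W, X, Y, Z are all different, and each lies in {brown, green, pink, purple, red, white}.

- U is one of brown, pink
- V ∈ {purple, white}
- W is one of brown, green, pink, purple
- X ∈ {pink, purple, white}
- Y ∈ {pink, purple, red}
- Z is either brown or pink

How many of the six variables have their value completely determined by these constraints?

The 6 variables together cover exactly {brown, green, pink, purple, red, white} — 6 values for 6 variables — and green appears only in W's list, so W = green.
The 5 still-open variables together cover exactly {brown, pink, purple, red, white} — 5 values for 5 variables — and red appears only in Y's list, so Y = red.
The 2 variables U and Z are confined to {brown, pink}, which locks those values in; drop them from X.
Determined: W=green, Y=red. The other variables each still have more than one consistent value. That makes 2.

2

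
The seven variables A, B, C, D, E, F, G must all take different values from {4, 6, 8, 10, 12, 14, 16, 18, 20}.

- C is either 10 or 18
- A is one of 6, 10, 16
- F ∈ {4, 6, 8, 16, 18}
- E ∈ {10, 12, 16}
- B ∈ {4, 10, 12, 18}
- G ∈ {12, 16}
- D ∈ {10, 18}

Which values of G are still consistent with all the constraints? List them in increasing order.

The 7 variables draw from only 7 values {4, 6, 8, 10, 12, 16, 18}, so each is used; only F can be 8, hence F = 8.
The 6 still-open variables draw from only 6 values {4, 6, 10, 12, 16, 18}, so each is used; only B can be 4, hence B = 4.
The 5 still-open variables together cover exactly {6, 10, 12, 16, 18} — 5 values for 5 variables — and 6 appears only in A's list, so A = 6.
C and D share exactly the 2 values {10, 18}; by pigeonhole those values go to them, so strike 10, 18 from E.
No further eliminations apply; G can still be any of 12, 16.

12, 16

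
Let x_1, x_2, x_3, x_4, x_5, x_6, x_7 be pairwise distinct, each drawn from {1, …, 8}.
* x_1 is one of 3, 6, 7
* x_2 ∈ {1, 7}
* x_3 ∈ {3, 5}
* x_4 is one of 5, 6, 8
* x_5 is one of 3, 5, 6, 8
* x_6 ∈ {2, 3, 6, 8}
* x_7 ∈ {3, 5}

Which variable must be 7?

x_1

Among the 7 variables, 1 fits only x_2 (and all 7 values in {1, 2, 3, 5, 6, 7, 8} must be used), so x_2 = 1.
The 6 still-open variables together cover exactly {2, 3, 5, 6, 7, 8} — 6 values for 6 variables — and 2 appears only in x_6's list, so x_6 = 2.
Among the 5 still-open variables, 7 fits only x_1 (and all 5 values in {3, 5, 6, 7, 8} must be used), so x_1 = 7.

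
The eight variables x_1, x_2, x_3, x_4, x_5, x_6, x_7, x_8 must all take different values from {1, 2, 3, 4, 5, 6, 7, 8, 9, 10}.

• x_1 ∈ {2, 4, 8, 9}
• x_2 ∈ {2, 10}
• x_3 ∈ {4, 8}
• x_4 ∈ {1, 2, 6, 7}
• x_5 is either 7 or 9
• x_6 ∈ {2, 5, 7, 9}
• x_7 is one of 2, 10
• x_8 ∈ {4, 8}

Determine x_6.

5

x_2 and x_7 between them cover only {2, 10} — a naked pair. Remove those values from x_1, x_4, x_6.
x_3 and x_8 share exactly the 2 values {4, 8}; by pigeonhole those values go to them, so strike 4, 8 from x_1.
x_1's domain is down to {9}, so x_1 = 9. Strike 9 from x_5, x_6.
x_5 has just one choice, so x_5 = 7. Remove 7 from x_4, x_6.
So x_6 = 5.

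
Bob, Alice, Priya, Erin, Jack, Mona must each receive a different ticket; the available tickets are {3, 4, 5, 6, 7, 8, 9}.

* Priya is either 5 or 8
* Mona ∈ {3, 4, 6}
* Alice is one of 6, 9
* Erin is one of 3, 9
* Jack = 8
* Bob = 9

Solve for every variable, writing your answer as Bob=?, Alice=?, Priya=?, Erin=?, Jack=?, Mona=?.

Bob=9, Alice=6, Priya=5, Erin=3, Jack=8, Mona=4

Bob has just one choice, so Bob = 9. So Alice, Erin can't be 9.
Alice has just one choice, so Alice = 6. Eliminate 6 elsewhere: Mona.
Erin's domain is down to {3}, so Erin = 3. Eliminate 3 elsewhere: Mona.
Jack must be 8 (only option left). Strike 8 from Priya.
That leaves Mona = 4.
Priya must be 5 (only option left).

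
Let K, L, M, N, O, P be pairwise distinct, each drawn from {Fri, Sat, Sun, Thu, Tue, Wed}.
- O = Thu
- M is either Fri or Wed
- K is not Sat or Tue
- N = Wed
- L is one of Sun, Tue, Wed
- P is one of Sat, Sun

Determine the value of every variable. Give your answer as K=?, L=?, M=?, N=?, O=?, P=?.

N's domain is down to {Wed}, so N = Wed. Eliminate Wed elsewhere: K, L, M.
O must be Thu (only option left). So K can't be Thu.
M has just one choice, so M = Fri. Strike Fri from K.
K has just one choice, so K = Sun. Remove Sun from L, P.
That leaves L = Tue.
P's domain is down to {Sat}, so P = Sat.

K=Sun, L=Tue, M=Fri, N=Wed, O=Thu, P=Sat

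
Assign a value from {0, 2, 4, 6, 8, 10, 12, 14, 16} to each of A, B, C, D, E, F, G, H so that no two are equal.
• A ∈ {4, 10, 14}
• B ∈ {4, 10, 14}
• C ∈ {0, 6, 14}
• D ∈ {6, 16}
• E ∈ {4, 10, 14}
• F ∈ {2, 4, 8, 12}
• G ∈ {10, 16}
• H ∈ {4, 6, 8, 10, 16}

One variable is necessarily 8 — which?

H

A, B, E share exactly the 3 values {4, 10, 14}; by pigeonhole those values go to them, so strike 4, 10, 14 from C, F, G, H.
G's domain is down to {16}, so G = 16. So D, H can't be 16.
D must be 6 (only option left). So C, H can't be 6.
So 8 goes to H.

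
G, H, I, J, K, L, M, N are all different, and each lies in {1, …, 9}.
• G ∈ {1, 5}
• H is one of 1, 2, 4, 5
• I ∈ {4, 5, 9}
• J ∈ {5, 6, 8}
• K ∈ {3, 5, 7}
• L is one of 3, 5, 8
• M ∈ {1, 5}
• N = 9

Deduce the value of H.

N must be 9 (only option left). Remove 9 from I.
G and M share exactly the 2 values {1, 5}; by pigeonhole those values go to them, so strike 1, 5 from H, I, J, K, L.
I must be 4 (only option left). So H can't be 4.
So H = 2.

2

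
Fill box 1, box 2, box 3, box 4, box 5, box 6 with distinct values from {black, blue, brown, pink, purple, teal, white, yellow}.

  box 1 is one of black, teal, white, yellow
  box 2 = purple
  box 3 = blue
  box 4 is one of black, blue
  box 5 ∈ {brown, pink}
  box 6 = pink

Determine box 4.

black

box 2 must be purple (only option left).
box 3 must be blue (only option left). Strike blue from box 4.
So box 4 = black.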